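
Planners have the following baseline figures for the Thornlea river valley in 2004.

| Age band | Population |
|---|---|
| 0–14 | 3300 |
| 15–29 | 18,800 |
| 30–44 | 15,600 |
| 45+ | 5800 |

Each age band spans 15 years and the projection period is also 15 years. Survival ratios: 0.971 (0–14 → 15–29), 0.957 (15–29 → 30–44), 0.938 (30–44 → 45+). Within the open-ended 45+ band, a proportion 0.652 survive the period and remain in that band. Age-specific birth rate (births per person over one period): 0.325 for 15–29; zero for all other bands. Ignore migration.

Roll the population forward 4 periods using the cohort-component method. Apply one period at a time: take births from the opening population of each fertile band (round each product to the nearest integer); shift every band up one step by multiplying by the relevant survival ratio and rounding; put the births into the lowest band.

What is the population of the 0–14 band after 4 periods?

329

Period 1.
Births: 18800 × 0.325 = 6110
15–29: 3300 × 0.971 = 3204
30–44: 18800 × 0.957 = 17992
45+: 15600 × 0.938 + 5800 × 0.652 = 14633 + 3782 = 18415
Giving 6110 / 3204 / 17992 / 18415.
Period 2.
Births: 3204 × 0.325 = 1041
15–29: 6110 × 0.971 = 5933
30–44: 3204 × 0.957 = 3066
45+: 17992 × 0.938 + 18415 × 0.652 = 16876 + 12007 = 28883
Giving 1041 / 5933 / 3066 / 28883.
Period 3.
Births: 5933 × 0.325 = 1928
15–29: 1041 × 0.971 = 1011
30–44: 5933 × 0.957 = 5678
45+: 3066 × 0.938 + 28883 × 0.652 = 2876 + 18832 = 21708
Giving 1928 / 1011 / 5678 / 21708.
Period 4.
Births: 1011 × 0.325 = 329
15–29: 1928 × 0.971 = 1872
30–44: 1011 × 0.957 = 968
45+: 5678 × 0.938 + 21708 × 0.652 = 5326 + 14154 = 19480
Giving 329 / 1872 / 968 / 19480.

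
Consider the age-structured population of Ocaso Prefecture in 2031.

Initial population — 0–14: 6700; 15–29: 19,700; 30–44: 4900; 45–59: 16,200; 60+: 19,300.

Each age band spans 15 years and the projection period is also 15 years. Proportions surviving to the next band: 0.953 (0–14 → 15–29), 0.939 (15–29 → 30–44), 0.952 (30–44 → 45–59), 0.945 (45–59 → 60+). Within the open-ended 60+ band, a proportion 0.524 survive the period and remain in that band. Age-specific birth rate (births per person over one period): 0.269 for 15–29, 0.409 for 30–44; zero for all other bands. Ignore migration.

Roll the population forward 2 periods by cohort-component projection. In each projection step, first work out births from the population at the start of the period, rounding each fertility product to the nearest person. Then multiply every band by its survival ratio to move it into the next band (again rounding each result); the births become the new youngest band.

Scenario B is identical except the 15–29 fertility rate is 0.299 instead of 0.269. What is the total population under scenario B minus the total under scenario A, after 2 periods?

754

Numbering the groups 1..5 from youngest to oldest:
— Period 1 —
Births: 19700 * 0.269 = 5299, 4900 * 0.409 = 2004 — total 7303
Group 2: 6700 * 0.953 = 6385
Group 3: 19700 * 0.939 = 18498
Group 4: 4900 * 0.952 = 4665
Group 5: 16200 * 0.945 + 19300 * 0.524 = 15309 + 10113 = 25422
Population now: 0–14=7303, 15–29=6385, 30–44=18498, 45–59=4665, 60+=25422
— Period 2 —
Births: 6385 * 0.269 = 1718, 18498 * 0.409 = 7566 — total 9284
Group 2: 7303 * 0.953 = 6960
Group 3: 6385 * 0.939 = 5996
Group 4: 18498 * 0.952 = 17610
Group 5: 4665 * 0.945 + 25422 * 0.524 = 4408 + 13321 = 17729
Population now: 0–14=9284, 15–29=6960, 30–44=5996, 45–59=17610, 60+=17729
Scenario A total after 2 periods: 57579
Scenario B projection —
— Period 1 —
Births: 19700 * 0.299 = 5890, 4900 * 0.409 = 2004 — total 7894
Group 2: 6700 * 0.953 = 6385
Group 3: 19700 * 0.939 = 18498
Group 4: 4900 * 0.952 = 4665
Group 5: 16200 * 0.945 + 19300 * 0.524 = 15309 + 10113 = 25422
Population now: 0–14=7894, 15–29=6385, 30–44=18498, 45–59=4665, 60+=25422
— Period 2 —
Births: 6385 * 0.299 = 1909, 18498 * 0.409 = 7566 — total 9475
Group 2: 7894 * 0.953 = 7523
Group 3: 6385 * 0.939 = 5996
Group 4: 18498 * 0.952 = 17610
Group 5: 4665 * 0.945 + 25422 * 0.524 = 4408 + 13321 = 17729
Population now: 0–14=9475, 15–29=7523, 30–44=5996, 45–59=17610, 60+=17729
Scenario B total after 2 periods: 58333
Difference B − A = 58333 − 57579 = 754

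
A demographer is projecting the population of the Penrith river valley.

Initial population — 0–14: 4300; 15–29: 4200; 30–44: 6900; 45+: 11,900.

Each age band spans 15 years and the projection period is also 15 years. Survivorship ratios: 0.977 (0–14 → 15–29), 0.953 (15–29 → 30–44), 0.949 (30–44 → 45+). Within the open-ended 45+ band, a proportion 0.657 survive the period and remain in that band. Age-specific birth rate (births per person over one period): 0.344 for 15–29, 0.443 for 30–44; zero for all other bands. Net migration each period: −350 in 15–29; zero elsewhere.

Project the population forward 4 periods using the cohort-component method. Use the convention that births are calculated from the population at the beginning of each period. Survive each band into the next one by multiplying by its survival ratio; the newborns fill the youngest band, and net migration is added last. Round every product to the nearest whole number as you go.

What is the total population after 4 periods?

After projecting period 1:
Births: 4200 × 0.344 = 1445, 6900 × 0.443 = 3057 → 4502
15–29: 4300 × 0.977 = 4201
30–44: 4200 × 0.953 = 4003
45+: 6900 × 0.949 + 11900 × 0.657 = 6548 + 7818 = 14366
Net migration: 15–29 − 350 → 3851
→ [4502, 3851, 4003, 14366]
After projecting period 2:
Births: 3851 × 0.344 = 1325, 4003 × 0.443 = 1773 → 3098
15–29: 4502 × 0.977 = 4398
30–44: 3851 × 0.953 = 3670
45+: 4003 × 0.949 + 14366 × 0.657 = 3799 + 9438 = 13237
Net migration: 15–29 − 350 → 4048
→ [3098, 4048, 3670, 13237]
After projecting period 3:
Births: 4048 × 0.344 = 1393, 3670 × 0.443 = 1626 → 3019
15–29: 3098 × 0.977 = 3027
30–44: 4048 × 0.953 = 3858
45+: 3670 × 0.949 + 13237 × 0.657 = 3483 + 8697 = 12180
Net migration: 15–29 − 350 → 2677
→ [3019, 2677, 3858, 12180]
After projecting period 4:
Births: 2677 × 0.344 = 921, 3858 × 0.443 = 1709 → 2630
15–29: 3019 × 0.977 = 2950
30–44: 2677 × 0.953 = 2551
45+: 3858 × 0.949 + 12180 × 0.657 = 3661 + 8002 = 11663
Net migration: 15–29 − 350 → 2600
→ [2630, 2600, 2551, 11663]
Total after period 4: 2630 + 2600 + 2551 + 11663 = 19444

19444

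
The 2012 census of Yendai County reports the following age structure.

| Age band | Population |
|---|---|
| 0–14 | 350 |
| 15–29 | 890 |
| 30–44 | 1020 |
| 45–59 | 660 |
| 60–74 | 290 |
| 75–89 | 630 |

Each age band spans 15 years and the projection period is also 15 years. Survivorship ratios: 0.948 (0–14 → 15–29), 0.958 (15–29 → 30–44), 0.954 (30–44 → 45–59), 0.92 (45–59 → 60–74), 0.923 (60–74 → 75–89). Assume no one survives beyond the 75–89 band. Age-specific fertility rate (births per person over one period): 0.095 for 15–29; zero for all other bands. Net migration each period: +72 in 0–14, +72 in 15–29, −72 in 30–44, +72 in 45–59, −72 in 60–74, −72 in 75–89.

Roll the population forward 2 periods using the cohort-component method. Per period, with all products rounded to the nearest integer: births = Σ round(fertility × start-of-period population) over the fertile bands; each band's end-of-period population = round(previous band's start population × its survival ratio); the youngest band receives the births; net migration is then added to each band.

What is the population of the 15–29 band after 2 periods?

221

(Groups numbered youngest = 1 to oldest = 6.)
After projecting period 1:
Births: 890 × 0.095 = 85
Group 2: 350 × 0.948 = 332
Group 3: 890 × 0.958 = 853
Group 4: 1020 × 0.954 = 973
Group 5: 660 × 0.92 = 607
Group 6: 290 × 0.923 = 268
Net migration: Group 1 + 72 → 157; Group 2 + 72 → 404; Group 3 − 72 → 781; Group 4 + 72 → 1045; Group 5 − 72 → 535; Group 6 − 72 → 196
→ [157, 404, 781, 1045, 535, 196]
After projecting period 2:
Births: 404 × 0.095 = 38
Group 2: 157 × 0.948 = 149
Group 3: 404 × 0.958 = 387
Group 4: 781 × 0.954 = 745
Group 5: 1045 × 0.92 = 961
Group 6: 535 × 0.923 = 494
Net migration: Group 1 + 72 → 110; Group 2 + 72 → 221; Group 3 − 72 → 315; Group 4 + 72 → 817; Group 5 − 72 → 889; Group 6 − 72 → 422
→ [110, 221, 315, 817, 889, 422]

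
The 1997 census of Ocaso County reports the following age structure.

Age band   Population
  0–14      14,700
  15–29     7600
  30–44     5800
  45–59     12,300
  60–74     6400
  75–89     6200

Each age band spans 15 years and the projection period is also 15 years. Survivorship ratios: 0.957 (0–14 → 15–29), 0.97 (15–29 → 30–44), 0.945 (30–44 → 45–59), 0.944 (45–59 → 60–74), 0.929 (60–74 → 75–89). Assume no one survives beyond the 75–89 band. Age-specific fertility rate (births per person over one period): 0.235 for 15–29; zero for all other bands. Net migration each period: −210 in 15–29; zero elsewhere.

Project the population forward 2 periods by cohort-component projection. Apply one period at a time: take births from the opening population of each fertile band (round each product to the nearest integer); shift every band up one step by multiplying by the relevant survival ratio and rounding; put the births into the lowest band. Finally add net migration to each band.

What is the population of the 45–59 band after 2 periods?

6967

Period 1:
Births: 7600 × 0.235 = 1786
15–29: 14700 × 0.957 = 14068
30–44: 7600 × 0.97 = 7372
45–59: 5800 × 0.945 = 5481
60–74: 12300 × 0.944 = 11611
75–89: 6400 × 0.929 = 5946
Net migration: 15–29 − 210 → 13858
Population now: 0–14=1786, 15–29=13858, 30–44=7372, 45–59=5481, 60–74=11611, 75–89=5946
Period 2:
Births: 13858 × 0.235 = 3257
15–29: 1786 × 0.957 = 1709
30–44: 13858 × 0.97 = 13442
45–59: 7372 × 0.945 = 6967
60–74: 5481 × 0.944 = 5174
75–89: 11611 × 0.929 = 10787
Net migration: 15–29 − 210 → 1499
Population now: 0–14=3257, 15–29=1499, 30–44=13442, 45–59=6967, 60–74=5174, 75–89=10787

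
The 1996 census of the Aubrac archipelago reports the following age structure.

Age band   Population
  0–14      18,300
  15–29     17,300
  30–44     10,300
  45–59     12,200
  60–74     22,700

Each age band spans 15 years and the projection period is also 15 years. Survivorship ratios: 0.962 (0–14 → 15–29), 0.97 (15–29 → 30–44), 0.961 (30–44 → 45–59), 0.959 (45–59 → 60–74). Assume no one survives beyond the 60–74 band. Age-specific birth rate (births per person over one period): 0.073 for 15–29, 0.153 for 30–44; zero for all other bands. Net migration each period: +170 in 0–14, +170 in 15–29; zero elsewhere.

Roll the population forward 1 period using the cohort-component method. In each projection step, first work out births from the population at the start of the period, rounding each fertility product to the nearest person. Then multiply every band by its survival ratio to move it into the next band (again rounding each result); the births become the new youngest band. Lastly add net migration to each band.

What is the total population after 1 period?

59163

— Period 1 —
Births: 17300 × 0.073 = 1263 ; 10300 × 0.153 = 1576 → 2839
15–29: 18300 × 0.962 = 17605
30–44: 17300 × 0.97 = 16781
45–59: 10300 × 0.961 = 9898
60–74: 12200 × 0.959 = 11700
Net migration: 0–14 + 170 → 3009; 15–29 + 170 → 17775
Population now: 0–14=3009, 15–29=17775, 30–44=16781, 45–59=9898, 60–74=11700
Total after period 1: 3009 + 17775 + 16781 + 9898 + 11700 = 59163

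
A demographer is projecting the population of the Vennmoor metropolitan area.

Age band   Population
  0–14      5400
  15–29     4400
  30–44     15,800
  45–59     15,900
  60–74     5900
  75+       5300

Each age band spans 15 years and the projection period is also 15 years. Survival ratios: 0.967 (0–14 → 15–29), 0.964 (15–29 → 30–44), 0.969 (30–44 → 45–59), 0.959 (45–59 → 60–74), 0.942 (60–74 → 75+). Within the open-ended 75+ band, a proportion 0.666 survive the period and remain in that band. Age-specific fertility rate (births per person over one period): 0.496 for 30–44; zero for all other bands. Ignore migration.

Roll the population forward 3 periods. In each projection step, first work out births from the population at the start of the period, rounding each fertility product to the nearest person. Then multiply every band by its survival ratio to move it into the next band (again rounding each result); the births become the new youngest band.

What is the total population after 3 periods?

48084

(Groups numbered youngest = 1 to oldest = 6.)
Period 1.
Births: 15800 * 0.496 = 7837
Group 2: 5400 * 0.967 = 5222
Group 3: 4400 * 0.964 = 4242
Group 4: 15800 * 0.969 = 15310
Group 5: 15900 * 0.959 = 15248
Group 6: 5900 * 0.942 + 5300 * 0.666 = 5558 + 3530 = 9088
→ [7837, 5222, 4242, 15310, 15248, 9088]
Period 2.
Births: 4242 * 0.496 = 2104
Group 2: 7837 * 0.967 = 7578
Group 3: 5222 * 0.964 = 5034
Group 4: 4242 * 0.969 = 4110
Group 5: 15310 * 0.959 = 14682
Group 6: 15248 * 0.942 + 9088 * 0.666 = 14364 + 6053 = 20417
→ [2104, 7578, 5034, 4110, 14682, 20417]
Period 3.
Births: 5034 * 0.496 = 2497
Group 2: 2104 * 0.967 = 2035
Group 3: 7578 * 0.964 = 7305
Group 4: 5034 * 0.969 = 4878
Group 5: 4110 * 0.959 = 3941
Group 6: 14682 * 0.942 + 20417 * 0.666 = 13830 + 13598 = 27428
→ [2497, 2035, 7305, 4878, 3941, 27428]
Total after period 3: 2497 + 2035 + 7305 + 4878 + 3941 + 27428 = 48084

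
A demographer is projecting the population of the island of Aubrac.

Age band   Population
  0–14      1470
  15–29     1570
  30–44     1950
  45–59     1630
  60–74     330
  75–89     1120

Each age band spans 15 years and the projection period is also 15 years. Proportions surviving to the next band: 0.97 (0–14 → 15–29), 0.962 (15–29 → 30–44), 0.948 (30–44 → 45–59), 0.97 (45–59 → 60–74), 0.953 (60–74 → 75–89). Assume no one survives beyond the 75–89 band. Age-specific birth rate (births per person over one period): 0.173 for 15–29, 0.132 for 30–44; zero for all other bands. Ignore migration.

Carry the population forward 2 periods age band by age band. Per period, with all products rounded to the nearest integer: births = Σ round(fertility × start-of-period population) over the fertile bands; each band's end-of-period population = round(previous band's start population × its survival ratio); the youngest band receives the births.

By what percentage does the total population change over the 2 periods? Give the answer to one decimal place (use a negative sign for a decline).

— Period 1 —
Births: 1570 * 0.173 = 272 ; 1950 * 0.132 = 257 — total 529
15–29: 1470 * 0.97 = 1426
30–44: 1570 * 0.962 = 1510
45–59: 1950 * 0.948 = 1849
60–74: 1630 * 0.97 = 1581
75–89: 330 * 0.953 = 314
Population now: 0–14=529, 15–29=1426, 30–44=1510, 45–59=1849, 60–74=1581, 75–89=314
— Period 2 —
Births: 1426 * 0.173 = 247 ; 1510 * 0.132 = 199 — total 446
15–29: 529 * 0.97 = 513
30–44: 1426 * 0.962 = 1372
45–59: 1510 * 0.948 = 1431
60–74: 1849 * 0.97 = 1794
75–89: 1581 * 0.953 = 1507
Population now: 0–14=446, 15–29=513, 30–44=1372, 45–59=1431, 60–74=1794, 75–89=1507
Total: 8070 → 7063; change = -1007; percentage change = -12.5%

-12.5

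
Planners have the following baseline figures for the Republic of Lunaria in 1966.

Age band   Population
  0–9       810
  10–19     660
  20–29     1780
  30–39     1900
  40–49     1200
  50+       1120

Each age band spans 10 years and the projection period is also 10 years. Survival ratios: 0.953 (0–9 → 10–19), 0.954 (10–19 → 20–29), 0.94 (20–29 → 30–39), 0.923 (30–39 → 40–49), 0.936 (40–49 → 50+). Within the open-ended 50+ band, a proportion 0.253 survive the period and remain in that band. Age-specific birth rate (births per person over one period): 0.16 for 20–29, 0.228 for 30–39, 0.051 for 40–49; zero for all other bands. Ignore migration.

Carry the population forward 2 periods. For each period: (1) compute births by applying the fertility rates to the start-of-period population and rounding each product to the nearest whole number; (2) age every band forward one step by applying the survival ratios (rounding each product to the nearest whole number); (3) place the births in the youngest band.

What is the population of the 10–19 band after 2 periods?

742

Let band 1 be 0–9 through band 6 = 50+.
Period 1.
Births: 1780 * 0.16 = 285, 1900 * 0.228 = 433, 1200 * 0.051 = 61 ⇒ total 779
Band 2: 810 * 0.953 = 772
Band 3: 660 * 0.954 = 630
Band 4: 1780 * 0.94 = 1673
Band 5: 1900 * 0.923 = 1754
Band 6: 1200 * 0.936 + 1120 * 0.253 = 1123 + 283 = 1406
Population now: 0–9=779, 10–19=772, 20–29=630, 30–39=1673, 40–49=1754, 50+=1406
Period 2.
Births: 630 * 0.16 = 101, 1673 * 0.228 = 381, 1754 * 0.051 = 89 ⇒ total 571
Band 2: 779 * 0.953 = 742
Band 3: 772 * 0.954 = 736
Band 4: 630 * 0.94 = 592
Band 5: 1673 * 0.923 = 1544
Band 6: 1754 * 0.936 + 1406 * 0.253 = 1642 + 356 = 1998
Population now: 0–9=571, 10–19=742, 20–29=736, 30–39=592, 40–49=1544, 50+=1998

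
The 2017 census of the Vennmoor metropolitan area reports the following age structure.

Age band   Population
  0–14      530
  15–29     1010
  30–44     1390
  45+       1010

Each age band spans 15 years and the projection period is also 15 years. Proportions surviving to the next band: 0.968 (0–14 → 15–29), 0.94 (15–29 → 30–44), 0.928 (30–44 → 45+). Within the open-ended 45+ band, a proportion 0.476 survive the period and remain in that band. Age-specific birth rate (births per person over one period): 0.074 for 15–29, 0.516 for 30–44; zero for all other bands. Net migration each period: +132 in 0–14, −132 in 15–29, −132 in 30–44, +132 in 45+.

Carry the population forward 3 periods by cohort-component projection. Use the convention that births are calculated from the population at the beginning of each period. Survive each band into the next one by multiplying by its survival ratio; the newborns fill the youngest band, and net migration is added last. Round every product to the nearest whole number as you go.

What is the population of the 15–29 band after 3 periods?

— Period 1 —
Births: 1010 × 0.074 = 75  |  1390 × 0.516 = 717 — total 792
15–29: 530 × 0.968 = 513
30–44: 1010 × 0.94 = 949
45+: 1390 × 0.928 + 1010 × 0.476 = 1290 + 481 = 1771
Net migration: 0–14 + 132 → 924; 15–29 − 132 → 381; 30–44 − 132 → 817; 45+ + 132 → 1903
Population now: 0–14=924, 15–29=381, 30–44=817, 45+=1903
— Period 2 —
Births: 381 × 0.074 = 28  |  817 × 0.516 = 422 — total 450
15–29: 924 × 0.968 = 894
30–44: 381 × 0.94 = 358
45+: 817 × 0.928 + 1903 × 0.476 = 758 + 906 = 1664
Net migration: 0–14 + 132 → 582; 15–29 − 132 → 762; 30–44 − 132 → 226; 45+ + 132 → 1796
Population now: 0–14=582, 15–29=762, 30–44=226, 45+=1796
— Period 3 —
Births: 762 × 0.074 = 56  |  226 × 0.516 = 117 — total 173
15–29: 582 × 0.968 = 563
30–44: 762 × 0.94 = 716
45+: 226 × 0.928 + 1796 × 0.476 = 210 + 855 = 1065
Net migration: 0–14 + 132 → 305; 15–29 − 132 → 431; 30–44 − 132 → 584; 45+ + 132 → 1197
Population now: 0–14=305, 15–29=431, 30–44=584, 45+=1197

431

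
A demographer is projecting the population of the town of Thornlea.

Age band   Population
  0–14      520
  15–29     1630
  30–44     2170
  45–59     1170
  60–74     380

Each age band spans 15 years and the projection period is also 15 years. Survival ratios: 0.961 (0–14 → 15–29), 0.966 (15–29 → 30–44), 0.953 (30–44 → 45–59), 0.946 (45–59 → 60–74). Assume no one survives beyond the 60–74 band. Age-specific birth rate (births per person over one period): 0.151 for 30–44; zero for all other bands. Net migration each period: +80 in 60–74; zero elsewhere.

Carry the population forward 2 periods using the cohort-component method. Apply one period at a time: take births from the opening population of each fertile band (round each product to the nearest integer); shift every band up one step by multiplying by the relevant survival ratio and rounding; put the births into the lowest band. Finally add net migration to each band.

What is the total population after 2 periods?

4573

Call the bands 1 to 5, youngest first.
[period 1]
Births: 2170 × 0.151 = 328
Band 2: 520 × 0.961 = 500
Band 3: 1630 × 0.966 = 1575
Band 4: 2170 × 0.953 = 2068
Band 5: 1170 × 0.946 = 1107
Net migration: Band 5 + 80 → 1187
→ [328, 500, 1575, 2068, 1187]
[period 2]
Births: 1575 × 0.151 = 238
Band 2: 328 × 0.961 = 315
Band 3: 500 × 0.966 = 483
Band 4: 1575 × 0.953 = 1501
Band 5: 2068 × 0.946 = 1956
Net migration: Band 5 + 80 → 2036
→ [238, 315, 483, 1501, 2036]
Total after period 2: 238 + 315 + 483 + 1501 + 2036 = 4573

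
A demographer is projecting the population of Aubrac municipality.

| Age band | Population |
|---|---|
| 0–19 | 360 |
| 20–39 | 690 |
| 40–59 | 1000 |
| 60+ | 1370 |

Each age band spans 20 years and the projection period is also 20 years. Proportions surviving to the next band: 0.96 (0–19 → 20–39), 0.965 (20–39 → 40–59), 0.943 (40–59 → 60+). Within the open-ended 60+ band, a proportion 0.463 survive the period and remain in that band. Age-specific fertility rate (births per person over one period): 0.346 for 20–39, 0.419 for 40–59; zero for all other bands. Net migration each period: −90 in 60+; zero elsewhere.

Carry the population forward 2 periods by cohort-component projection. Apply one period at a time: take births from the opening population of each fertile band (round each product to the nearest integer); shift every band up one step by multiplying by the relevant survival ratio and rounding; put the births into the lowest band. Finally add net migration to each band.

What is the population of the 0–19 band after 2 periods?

Period 1:
Births: 690 × 0.346 = 239 ; 1000 × 0.419 = 419 — total 658
20–39: 360 × 0.96 = 346
40–59: 690 × 0.965 = 666
60+: 1000 × 0.943 + 1370 × 0.463 = 943 + 634 = 1577
Net migration: 60+ − 90 → 1487
End of period: [658, 346, 666, 1487]
Period 2:
Births: 346 × 0.346 = 120 ; 666 × 0.419 = 279 — total 399
20–39: 658 × 0.96 = 632
40–59: 346 × 0.965 = 334
60+: 666 × 0.943 + 1487 × 0.463 = 628 + 688 = 1316
Net migration: 60+ − 90 → 1226
End of period: [399, 632, 334, 1226]

399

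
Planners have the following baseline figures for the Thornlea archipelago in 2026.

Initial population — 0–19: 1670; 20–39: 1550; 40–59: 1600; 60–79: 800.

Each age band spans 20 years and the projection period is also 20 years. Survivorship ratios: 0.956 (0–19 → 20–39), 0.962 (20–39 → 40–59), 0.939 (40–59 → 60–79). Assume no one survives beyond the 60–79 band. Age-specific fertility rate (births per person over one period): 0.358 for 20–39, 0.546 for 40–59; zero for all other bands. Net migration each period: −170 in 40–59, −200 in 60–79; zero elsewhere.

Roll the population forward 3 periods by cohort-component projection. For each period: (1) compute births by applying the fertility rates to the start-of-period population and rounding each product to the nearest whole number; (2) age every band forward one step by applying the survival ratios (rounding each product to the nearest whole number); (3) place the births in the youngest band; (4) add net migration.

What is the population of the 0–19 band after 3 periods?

1235

Call the groups 1 to 4, youngest first.
Period 1.
Births: 1550 × 0.358 = 555  |  1600 × 0.546 = 874 ⇒ total 1429
Group 2: 1670 × 0.956 = 1597
Group 3: 1550 × 0.962 = 1491
Group 4: 1600 × 0.939 = 1502
Net migration: Group 3 − 170 → 1321; Group 4 − 200 → 1302
→ [1429, 1597, 1321, 1302]
Period 2.
Births: 1597 × 0.358 = 572  |  1321 × 0.546 = 721 ⇒ total 1293
Group 2: 1429 × 0.956 = 1366
Group 3: 1597 × 0.962 = 1536
Group 4: 1321 × 0.939 = 1240
Net migration: Group 3 − 170 → 1366; Group 4 − 200 → 1040
→ [1293, 1366, 1366, 1040]
Period 3.
Births: 1366 × 0.358 = 489  |  1366 × 0.546 = 746 ⇒ total 1235
Group 2: 1293 × 0.956 = 1236
Group 3: 1366 × 0.962 = 1314
Group 4: 1366 × 0.939 = 1283
Net migration: Group 3 − 170 → 1144; Group 4 − 200 → 1083
→ [1235, 1236, 1144, 1083]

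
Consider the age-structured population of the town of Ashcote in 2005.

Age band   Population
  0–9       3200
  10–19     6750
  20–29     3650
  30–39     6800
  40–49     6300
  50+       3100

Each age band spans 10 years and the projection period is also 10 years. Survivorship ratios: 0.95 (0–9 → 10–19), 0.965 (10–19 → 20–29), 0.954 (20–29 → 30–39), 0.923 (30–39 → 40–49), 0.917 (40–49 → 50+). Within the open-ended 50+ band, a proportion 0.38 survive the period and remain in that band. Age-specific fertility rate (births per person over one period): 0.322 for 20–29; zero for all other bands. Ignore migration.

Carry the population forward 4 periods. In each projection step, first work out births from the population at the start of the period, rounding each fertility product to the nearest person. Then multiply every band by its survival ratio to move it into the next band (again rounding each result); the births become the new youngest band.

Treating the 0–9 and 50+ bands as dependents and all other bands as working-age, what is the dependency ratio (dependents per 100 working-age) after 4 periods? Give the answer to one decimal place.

123.4

Call the groups 1 to 6, youngest first.
Period 1.
Births: 3650 × 0.322 = 1175
Group 2: 3200 × 0.95 = 3040
Group 3: 6750 × 0.965 = 6514
Group 4: 3650 × 0.954 = 3482
Group 5: 6800 × 0.923 = 6276
Group 6: 6300 × 0.917 + 3100 × 0.38 = 5777 + 1178 = 6955
→ [1175, 3040, 6514, 3482, 6276, 6955]
Period 2.
Births: 6514 × 0.322 = 2098
Group 2: 1175 × 0.95 = 1116
Group 3: 3040 × 0.965 = 2934
Group 4: 6514 × 0.954 = 6214
Group 5: 3482 × 0.923 = 3214
Group 6: 6276 × 0.917 + 6955 × 0.38 = 5755 + 2643 = 8398
→ [2098, 1116, 2934, 6214, 3214, 8398]
Period 3.
Births: 2934 × 0.322 = 945
Group 2: 2098 × 0.95 = 1993
Group 3: 1116 × 0.965 = 1077
Group 4: 2934 × 0.954 = 2799
Group 5: 6214 × 0.923 = 5736
Group 6: 3214 × 0.917 + 8398 × 0.38 = 2947 + 3191 = 6138
→ [945, 1993, 1077, 2799, 5736, 6138]
Period 4.
Births: 1077 × 0.322 = 347
Group 2: 945 × 0.95 = 898
Group 3: 1993 × 0.965 = 1923
Group 4: 1077 × 0.954 = 1027
Group 5: 2799 × 0.923 = 2583
Group 6: 5736 × 0.917 + 6138 × 0.38 = 5260 + 2332 = 7592
→ [347, 898, 1923, 1027, 2583, 7592]
Dependents (band 0–9 + band 50+) = 347 + 7592 = 7939; working-age = 6431; ratio = 7939/6431 × 100 = 123.4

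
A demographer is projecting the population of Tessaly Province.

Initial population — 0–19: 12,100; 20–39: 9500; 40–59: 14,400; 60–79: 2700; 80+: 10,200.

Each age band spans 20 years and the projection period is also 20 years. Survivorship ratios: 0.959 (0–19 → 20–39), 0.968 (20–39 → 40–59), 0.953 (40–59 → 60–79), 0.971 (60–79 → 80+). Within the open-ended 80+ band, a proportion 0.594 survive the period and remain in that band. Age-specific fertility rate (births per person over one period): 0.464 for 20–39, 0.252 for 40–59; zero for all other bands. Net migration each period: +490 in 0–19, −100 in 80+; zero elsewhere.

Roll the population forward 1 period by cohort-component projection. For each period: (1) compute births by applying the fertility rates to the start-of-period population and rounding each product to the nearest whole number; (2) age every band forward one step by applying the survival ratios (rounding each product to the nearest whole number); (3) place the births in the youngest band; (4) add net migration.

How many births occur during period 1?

8037

— Period 1 —
Births: 9500 × 0.464 = 4408, 14400 × 0.252 = 3629 → total 8037
20–39: 12100 × 0.959 = 11604
40–59: 9500 × 0.968 = 9196
60–79: 14400 × 0.953 = 13723
80+: 2700 × 0.971 + 10200 × 0.594 = 2622 + 6059 = 8681
Net migration: 0–19 + 490 → 8527; 80+ − 100 → 8581
Giving 8527 / 11604 / 9196 / 13723 / 8581.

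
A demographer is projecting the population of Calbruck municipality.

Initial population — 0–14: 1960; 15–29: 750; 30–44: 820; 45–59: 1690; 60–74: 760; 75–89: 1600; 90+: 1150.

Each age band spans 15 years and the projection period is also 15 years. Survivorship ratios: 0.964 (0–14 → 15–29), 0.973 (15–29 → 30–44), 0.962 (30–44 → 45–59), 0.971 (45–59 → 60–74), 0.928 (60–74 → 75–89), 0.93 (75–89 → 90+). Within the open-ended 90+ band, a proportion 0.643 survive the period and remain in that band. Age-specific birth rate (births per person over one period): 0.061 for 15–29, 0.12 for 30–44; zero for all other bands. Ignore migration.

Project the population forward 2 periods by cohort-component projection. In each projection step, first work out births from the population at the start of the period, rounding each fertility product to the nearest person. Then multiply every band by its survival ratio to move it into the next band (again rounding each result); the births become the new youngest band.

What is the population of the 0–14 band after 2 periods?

[period 1]
Births: 750 × 0.061 = 46 ; 820 × 0.12 = 98 → 144
15–29: 1960 × 0.964 = 1889
30–44: 750 × 0.973 = 730
45–59: 820 × 0.962 = 789
60–74: 1690 × 0.971 = 1641
75–89: 760 × 0.928 = 705
90+: 1600 × 0.93 + 1150 × 0.643 = 1488 + 739 = 2227
Population now: 0–14=144, 15–29=1889, 30–44=730, 45–59=789, 60–74=1641, 75–89=705, 90+=2227
[period 2]
Births: 1889 × 0.061 = 115 ; 730 × 0.12 = 88 → 203
15–29: 144 × 0.964 = 139
30–44: 1889 × 0.973 = 1838
45–59: 730 × 0.962 = 702
60–74: 789 × 0.971 = 766
75–89: 1641 × 0.928 = 1523
90+: 705 × 0.93 + 2227 × 0.643 = 656 + 1432 = 2088
Population now: 0–14=203, 15–29=139, 30–44=1838, 45–59=702, 60–74=766, 75–89=1523, 90+=2088

203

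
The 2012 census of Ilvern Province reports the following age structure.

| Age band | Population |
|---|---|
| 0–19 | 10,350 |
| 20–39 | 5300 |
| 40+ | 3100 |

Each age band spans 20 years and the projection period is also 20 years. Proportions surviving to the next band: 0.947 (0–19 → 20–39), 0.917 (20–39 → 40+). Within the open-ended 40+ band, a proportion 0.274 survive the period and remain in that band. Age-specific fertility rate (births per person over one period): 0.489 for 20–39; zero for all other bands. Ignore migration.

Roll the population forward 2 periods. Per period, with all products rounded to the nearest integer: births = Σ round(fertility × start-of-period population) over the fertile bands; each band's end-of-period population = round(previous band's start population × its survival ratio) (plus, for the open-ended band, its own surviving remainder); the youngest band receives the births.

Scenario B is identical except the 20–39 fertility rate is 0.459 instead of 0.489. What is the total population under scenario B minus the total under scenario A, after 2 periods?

-445

Numbering the bands 1..3 from youngest to oldest:
Period 1:
Births: 5300 × 0.489 = 2592
Band 2: 10350 × 0.947 = 9801
Band 3: 5300 × 0.917 + 3100 × 0.274 = 4860 + 849 = 5709
Population now: 0–19=2592, 20–39=9801, 40+=5709
Period 2:
Births: 9801 × 0.489 = 4793
Band 2: 2592 × 0.947 = 2455
Band 3: 9801 × 0.917 + 5709 × 0.274 = 8988 + 1564 = 10552
Population now: 0–19=4793, 20–39=2455, 40+=10552
Scenario A total after 2 periods: 17800
Scenario B projection —
Period 1:
Births: 5300 × 0.459 = 2433
Band 2: 10350 × 0.947 = 9801
Band 3: 5300 × 0.917 + 3100 × 0.274 = 4860 + 849 = 5709
Population now: 0–19=2433, 20–39=9801, 40+=5709
Period 2:
Births: 9801 × 0.459 = 4499
Band 2: 2433 × 0.947 = 2304
Band 3: 9801 × 0.917 + 5709 × 0.274 = 8988 + 1564 = 10552
Population now: 0–19=4499, 20–39=2304, 40+=10552
Scenario B total after 2 periods: 17355
Difference B − A = 17355 − 17800 = -445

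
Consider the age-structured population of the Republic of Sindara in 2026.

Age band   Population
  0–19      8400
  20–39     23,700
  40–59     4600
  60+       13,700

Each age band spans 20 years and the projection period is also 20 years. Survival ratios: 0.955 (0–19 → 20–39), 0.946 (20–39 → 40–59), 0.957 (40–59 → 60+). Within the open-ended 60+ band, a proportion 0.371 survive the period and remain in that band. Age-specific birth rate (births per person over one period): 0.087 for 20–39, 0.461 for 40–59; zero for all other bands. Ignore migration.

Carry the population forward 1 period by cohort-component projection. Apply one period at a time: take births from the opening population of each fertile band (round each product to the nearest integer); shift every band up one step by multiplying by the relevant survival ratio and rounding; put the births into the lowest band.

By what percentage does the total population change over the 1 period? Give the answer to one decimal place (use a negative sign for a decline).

-12.5

After projecting period 1:
Births: 23700 * 0.087 = 2062 ; 4600 * 0.461 = 2121 — total 4183
20–39: 8400 * 0.955 = 8022
40–59: 23700 * 0.946 = 22420
60+: 4600 * 0.957 + 13700 * 0.371 = 4402 + 5083 = 9485
End of period: [4183, 8022, 22420, 9485]
Total: 50400 → 44110; change = -6290; percentage change = -12.5%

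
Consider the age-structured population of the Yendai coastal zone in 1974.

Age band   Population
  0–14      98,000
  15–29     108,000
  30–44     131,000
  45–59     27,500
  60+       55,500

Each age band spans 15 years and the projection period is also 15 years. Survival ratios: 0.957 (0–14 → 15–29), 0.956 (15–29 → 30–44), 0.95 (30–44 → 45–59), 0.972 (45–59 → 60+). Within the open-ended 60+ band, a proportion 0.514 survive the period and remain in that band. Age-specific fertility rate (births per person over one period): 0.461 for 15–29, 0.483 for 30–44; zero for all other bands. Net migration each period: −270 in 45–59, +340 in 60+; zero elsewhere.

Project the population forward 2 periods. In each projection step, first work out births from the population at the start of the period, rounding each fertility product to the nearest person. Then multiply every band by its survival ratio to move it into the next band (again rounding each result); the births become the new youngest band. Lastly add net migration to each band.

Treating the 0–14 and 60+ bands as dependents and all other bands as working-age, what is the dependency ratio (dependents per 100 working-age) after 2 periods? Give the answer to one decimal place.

82.1

Let group 1 be 0–14 through group 5 = 60+.
After projecting period 1:
Births: 108000 × 0.461 = 49788, 131000 × 0.483 = 63273 → total 113061
Group 2: 98000 × 0.957 = 93786
Group 3: 108000 × 0.956 = 103248
Group 4: 131000 × 0.95 = 124450
Group 5: 27500 × 0.972 + 55500 × 0.514 = 26730 + 28527 = 55257
Net migration: Group 4 − 270 → 124180; Group 5 + 340 → 55597
End of period: [113061, 93786, 103248, 124180, 55597]
After projecting period 2:
Births: 93786 × 0.461 = 43235, 103248 × 0.483 = 49869 → total 93104
Group 2: 113061 × 0.957 = 108199
Group 3: 93786 × 0.956 = 89659
Group 4: 103248 × 0.95 = 98086
Group 5: 124180 × 0.972 + 55597 × 0.514 = 120703 + 28577 = 149280
Net migration: Group 4 − 270 → 97816; Group 5 + 340 → 149620
End of period: [93104, 108199, 89659, 97816, 149620]
Dependents (band 0–14 + band 60+) = 93104 + 149620 = 242724; working-age = 295674; ratio = 242724/295674 × 100 = 82.1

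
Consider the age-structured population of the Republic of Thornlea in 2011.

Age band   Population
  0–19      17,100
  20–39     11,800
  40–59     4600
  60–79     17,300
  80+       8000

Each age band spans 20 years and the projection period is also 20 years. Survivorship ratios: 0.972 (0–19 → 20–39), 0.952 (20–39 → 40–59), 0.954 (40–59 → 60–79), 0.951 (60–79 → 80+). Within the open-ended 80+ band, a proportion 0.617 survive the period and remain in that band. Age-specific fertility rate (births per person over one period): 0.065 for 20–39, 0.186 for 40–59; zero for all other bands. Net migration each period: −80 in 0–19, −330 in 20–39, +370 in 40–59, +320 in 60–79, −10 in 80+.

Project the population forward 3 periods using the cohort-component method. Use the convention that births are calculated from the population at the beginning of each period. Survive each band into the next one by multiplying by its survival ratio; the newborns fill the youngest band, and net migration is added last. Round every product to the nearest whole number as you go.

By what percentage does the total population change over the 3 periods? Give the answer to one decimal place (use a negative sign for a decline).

Numbering the groups 1..5 from youngest to oldest:
Period 1:
Births: 11800 × 0.065 = 767 ; 4600 × 0.186 = 856 → 1623
Group 2: 17100 × 0.972 = 16621
Group 3: 11800 × 0.952 = 11234
Group 4: 4600 × 0.954 = 4388
Group 5: 17300 × 0.951 + 8000 × 0.617 = 16452 + 4936 = 21388
Net migration: Group 1 − 80 → 1543; Group 2 − 330 → 16291; Group 3 + 370 → 11604; Group 4 + 320 → 4708; Group 5 − 10 → 21378
End of period: [1543, 16291, 11604, 4708, 21378]
Period 2:
Births: 16291 × 0.065 = 1059 ; 11604 × 0.186 = 2158 → 3217
Group 2: 1543 × 0.972 = 1500
Group 3: 16291 × 0.952 = 15509
Group 4: 11604 × 0.954 = 11070
Group 5: 4708 × 0.951 + 21378 × 0.617 = 4477 + 13190 = 17667
Net migration: Group 1 − 80 → 3137; Group 2 − 330 → 1170; Group 3 + 370 → 15879; Group 4 + 320 → 11390; Group 5 − 10 → 17657
End of period: [3137, 1170, 15879, 11390, 17657]
Period 3:
Births: 1170 × 0.065 = 76 ; 15879 × 0.186 = 2953 → 3029
Group 2: 3137 × 0.972 = 3049
Group 3: 1170 × 0.952 = 1114
Group 4: 15879 × 0.954 = 15149
Group 5: 11390 × 0.951 + 17657 × 0.617 = 10832 + 10894 = 21726
Net migration: Group 1 − 80 → 2949; Group 2 − 330 → 2719; Group 3 + 370 → 1484; Group 4 + 320 → 15469; Group 5 − 10 → 21716
End of period: [2949, 2719, 1484, 15469, 21716]
Total: 58800 → 44337; change = -14463; percentage change = -24.6%

-24.6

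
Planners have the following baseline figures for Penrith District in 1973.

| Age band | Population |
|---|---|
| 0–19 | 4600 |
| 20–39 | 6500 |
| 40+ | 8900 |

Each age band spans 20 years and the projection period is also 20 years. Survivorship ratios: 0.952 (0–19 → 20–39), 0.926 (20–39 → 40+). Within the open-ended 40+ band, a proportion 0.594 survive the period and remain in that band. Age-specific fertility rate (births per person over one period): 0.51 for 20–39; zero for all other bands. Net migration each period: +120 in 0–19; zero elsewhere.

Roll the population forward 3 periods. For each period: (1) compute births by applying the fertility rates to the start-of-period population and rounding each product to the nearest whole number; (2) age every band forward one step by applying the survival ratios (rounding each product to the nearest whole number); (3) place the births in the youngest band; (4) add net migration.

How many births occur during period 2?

Period 1:
Births: 6500 * 0.51 = 3315
20–39: 4600 * 0.952 = 4379
40+: 6500 * 0.926 + 8900 * 0.594 = 6019 + 5287 = 11306
Net migration: 0–19 + 120 → 3435
End of period: [3435, 4379, 11306]
Period 2:
Births: 4379 * 0.51 = 2233
20–39: 3435 * 0.952 = 3270
40+: 4379 * 0.926 + 11306 * 0.594 = 4055 + 6716 = 10771
Net migration: 0–19 + 120 → 2353
End of period: [2353, 3270, 10771]

2233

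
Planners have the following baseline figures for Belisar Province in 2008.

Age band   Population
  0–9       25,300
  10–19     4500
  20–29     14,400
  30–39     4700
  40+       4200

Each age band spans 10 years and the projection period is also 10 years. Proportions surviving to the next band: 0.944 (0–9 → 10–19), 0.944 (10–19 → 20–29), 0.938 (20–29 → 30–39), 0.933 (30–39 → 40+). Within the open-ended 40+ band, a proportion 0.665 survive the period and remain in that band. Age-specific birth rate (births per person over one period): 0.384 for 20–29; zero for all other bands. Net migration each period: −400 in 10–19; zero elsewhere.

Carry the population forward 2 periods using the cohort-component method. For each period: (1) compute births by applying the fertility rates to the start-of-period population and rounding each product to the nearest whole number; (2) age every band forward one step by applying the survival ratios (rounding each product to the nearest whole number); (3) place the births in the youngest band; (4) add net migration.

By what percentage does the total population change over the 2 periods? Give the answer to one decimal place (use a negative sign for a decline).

Period 1.
Births: 14400 × 0.384 = 5530
10–19: 25300 × 0.944 = 23883
20–29: 4500 × 0.944 = 4248
30–39: 14400 × 0.938 = 13507
40+: 4700 × 0.933 + 4200 × 0.665 = 4385 + 2793 = 7178
Net migration: 10–19 − 400 → 23483
End of period: [5530, 23483, 4248, 13507, 7178]
Period 2.
Births: 4248 × 0.384 = 1631
10–19: 5530 × 0.944 = 5220
20–29: 23483 × 0.944 = 22168
30–39: 4248 × 0.938 = 3985
40+: 13507 × 0.933 + 7178 × 0.665 = 12602 + 4773 = 17375
Net migration: 10–19 − 400 → 4820
End of period: [1631, 4820, 22168, 3985, 17375]
Total: 53100 → 49979; change = -3121; percentage change = -5.9%

-5.9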